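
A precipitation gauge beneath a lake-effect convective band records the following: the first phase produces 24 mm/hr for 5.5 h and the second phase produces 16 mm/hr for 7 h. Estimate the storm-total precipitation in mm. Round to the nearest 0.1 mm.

total ≈ 244.0 mm

Total = Σ Rᵢ Δtᵢ = 24 × 5.5 + 16 × 7
      = 132 + 112 = 244.0 mm.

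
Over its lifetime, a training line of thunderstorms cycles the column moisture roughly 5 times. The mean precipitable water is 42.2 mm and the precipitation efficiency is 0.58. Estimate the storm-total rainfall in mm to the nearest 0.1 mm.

Each cycle deposits ε × PW = 0.58 × 42.2 = 24.476 mm.
Over 5 cycles: 5 × 24.476 = 122.4 mm.

rainfall ≈ 122.4 mm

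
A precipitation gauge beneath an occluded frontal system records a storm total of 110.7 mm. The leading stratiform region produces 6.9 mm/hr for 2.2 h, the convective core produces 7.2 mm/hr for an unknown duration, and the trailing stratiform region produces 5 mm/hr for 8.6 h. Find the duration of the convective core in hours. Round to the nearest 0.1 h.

Known phases: 6.9 × 2.2 + 5 × 8.6 = 15.18 + 43 = 58.18 mm.
Remaining depth = 110.7 − 58.18 = 52.52 mm.
Duration = 52.52 / 7.2 = 7.3 h.

duration ≈ 7.3 h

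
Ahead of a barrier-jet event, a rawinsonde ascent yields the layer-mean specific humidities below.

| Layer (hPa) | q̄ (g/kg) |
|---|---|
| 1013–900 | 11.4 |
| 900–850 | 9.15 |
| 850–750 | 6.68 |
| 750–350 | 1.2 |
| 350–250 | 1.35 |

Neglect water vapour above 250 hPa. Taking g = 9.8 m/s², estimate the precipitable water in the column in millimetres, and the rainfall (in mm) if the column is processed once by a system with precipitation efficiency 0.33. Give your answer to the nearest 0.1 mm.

PW ≈ 30.9 mm; rainfall ≈ 10.2 mm

Precipitable water is the column-integrated vapour mass per unit area: PW = (1/g) Σ q̄ Δp, with q in kg/kg and Δp in Pa (1 kg/m² of water = 1 mm).
Layer 1013–900 hPa: Δp = 113 hPa = 11300 Pa, q̄ = 0.0114 kg/kg → 0.0114 × 11300 / 9.8 = 13.14 mm
Layer 900–850 hPa: Δp = 50 hPa = 5000 Pa, q̄ = 0.00915 kg/kg → 0.00915 × 5000 / 9.8 = 4.67 mm
Layer 850–750 hPa: Δp = 100 hPa = 10000 Pa, q̄ = 0.00668 kg/kg → 0.00668 × 10000 / 9.8 = 6.82 mm
Layer 750–350 hPa: Δp = 400 hPa = 40000 Pa, q̄ = 0.0012 kg/kg → 0.0012 × 40000 / 9.8 = 4.90 mm
Layer 350–250 hPa: Δp = 100 hPa = 10000 Pa, q̄ = 0.00135 kg/kg → 0.00135 × 10000 / 9.8 = 1.38 mm
PW = 13.14 + 4.67 + 6.82 + 4.90 + 1.38 = 30.91 ≈ 30.9 mm.
Rainfall = ε × PW = 0.33 × 30.9 = 10.2 mm.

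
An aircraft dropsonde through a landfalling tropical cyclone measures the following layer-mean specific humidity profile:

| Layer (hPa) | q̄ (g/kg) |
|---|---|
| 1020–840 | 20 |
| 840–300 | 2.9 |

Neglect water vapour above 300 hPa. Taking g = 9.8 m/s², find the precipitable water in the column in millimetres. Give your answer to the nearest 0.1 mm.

Precipitable water is the column-integrated vapour mass per unit area: PW = (1/g) Σ q̄ Δp, with q in kg/kg and Δp in Pa (1 kg/m² of water = 1 mm).
Layer 1020–840 hPa: Δp = 180 hPa = 18000 Pa, q̄ = 0.02 kg/kg → 0.02 × 18000 / 9.8 = 36.73 mm
Layer 840–300 hPa: Δp = 540 hPa = 54000 Pa, q̄ = 0.0029 kg/kg → 0.0029 × 54000 / 9.8 = 15.98 mm
PW = 36.73 + 15.98 = 52.71 ≈ 52.7 mm.

PW ≈ 52.7 mm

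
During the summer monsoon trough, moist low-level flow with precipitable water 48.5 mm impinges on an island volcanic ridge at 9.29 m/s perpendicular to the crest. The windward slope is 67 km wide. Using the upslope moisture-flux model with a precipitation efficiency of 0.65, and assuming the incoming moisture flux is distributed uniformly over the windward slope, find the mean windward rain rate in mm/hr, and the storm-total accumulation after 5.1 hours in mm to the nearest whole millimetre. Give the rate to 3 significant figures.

Incoming column moisture flux per unit ridge length: F = V × PW = 9.29 × 48.5 = 450.565 mm·m/s.
Spread over the 67 km slope with efficiency ε = 0.65: R = ε·F/W = 0.65 × 450.565 / 67000 m = 4.371e-03 mm/s.
R = 4.371e-03 × 3600 = 15.7 mm/hr.
Over 5.1 h: total = 15.7 × 5.1 = 80.07 ≈ 80 mm.

R ≈ 15.7 mm/hr; total ≈ 80 mm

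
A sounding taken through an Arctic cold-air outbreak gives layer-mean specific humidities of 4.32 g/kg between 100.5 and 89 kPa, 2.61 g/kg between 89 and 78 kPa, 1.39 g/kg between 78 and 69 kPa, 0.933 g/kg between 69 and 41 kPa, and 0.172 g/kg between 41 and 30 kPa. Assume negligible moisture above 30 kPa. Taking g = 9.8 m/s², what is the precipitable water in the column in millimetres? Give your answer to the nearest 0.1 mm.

PW ≈ 12.1 mm

Precipitable water is the column-integrated vapour mass per unit area: PW = (1/g) Σ q̄ Δp, with q in kg/kg and Δp in Pa (1 kg/m² of water = 1 mm).
Layer 100.5–89 kPa: Δp = 115 hPa = 11500 Pa, q̄ = 0.00432 kg/kg → 0.00432 × 11500 / 9.8 = 5.07 mm
Layer 89–78 kPa: Δp = 110 hPa = 11000 Pa, q̄ = 0.00261 kg/kg → 0.00261 × 11000 / 9.8 = 2.93 mm
Layer 78–69 kPa: Δp = 90 hPa = 9000 Pa, q̄ = 0.00139 kg/kg → 0.00139 × 9000 / 9.8 = 1.28 mm
Layer 69–41 kPa: Δp = 280 hPa = 28000 Pa, q̄ = 0.000933 kg/kg → 0.000933 × 28000 / 9.8 = 2.67 mm
Layer 41–30 kPa: Δp = 110 hPa = 11000 Pa, q̄ = 0.000172 kg/kg → 0.000172 × 11000 / 9.8 = 0.19 mm
PW = 5.07 + 2.93 + 1.28 + 2.67 + 0.19 = 12.14 ≈ 12.1 mm.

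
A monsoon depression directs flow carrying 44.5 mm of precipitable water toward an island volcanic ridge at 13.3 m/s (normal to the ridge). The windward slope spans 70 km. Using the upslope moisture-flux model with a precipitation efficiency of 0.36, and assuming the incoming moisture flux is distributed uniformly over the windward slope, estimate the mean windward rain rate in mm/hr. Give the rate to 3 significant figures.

R ≈ 11.0 mm/hr

Incoming column moisture flux per unit ridge length: F = V × PW = 13.3 × 44.5 = 591.85 mm·m/s.
Spread over the 70 km slope with efficiency ε = 0.36: R = ε·F/W = 0.36 × 591.85 / 70000 m = 3.044e-03 mm/s.
R = 3.044e-03 × 3600 = 11.0 mm/hr.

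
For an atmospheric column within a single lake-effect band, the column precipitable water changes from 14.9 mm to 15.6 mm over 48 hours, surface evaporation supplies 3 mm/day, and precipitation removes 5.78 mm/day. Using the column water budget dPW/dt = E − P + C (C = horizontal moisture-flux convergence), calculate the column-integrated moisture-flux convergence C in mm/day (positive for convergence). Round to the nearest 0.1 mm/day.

C ≈ 3.1 mm/day

dPW/dt = (15.6 − 14.9) mm / (48/24 day) = +0.350 mm/day.
C = dPW/dt − E + P = (+0.350) − 3 + 5.78 = 3.1 mm/day.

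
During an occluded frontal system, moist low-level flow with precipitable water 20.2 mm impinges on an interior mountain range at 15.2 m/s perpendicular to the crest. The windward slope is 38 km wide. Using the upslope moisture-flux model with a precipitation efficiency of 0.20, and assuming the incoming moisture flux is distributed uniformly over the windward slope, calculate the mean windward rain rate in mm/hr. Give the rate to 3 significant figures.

Incoming column moisture flux per unit ridge length: F = V × PW = 15.2 × 20.2 = 307.04 mm·m/s.
Spread over the 38 km slope with efficiency ε = 0.20: R = ε·F/W = 0.20 × 307.04 / 38000 m = 1.616e-03 mm/s.
R = 1.616e-03 × 3600 = 5.82 mm/hr.

R ≈ 5.82 mm/hr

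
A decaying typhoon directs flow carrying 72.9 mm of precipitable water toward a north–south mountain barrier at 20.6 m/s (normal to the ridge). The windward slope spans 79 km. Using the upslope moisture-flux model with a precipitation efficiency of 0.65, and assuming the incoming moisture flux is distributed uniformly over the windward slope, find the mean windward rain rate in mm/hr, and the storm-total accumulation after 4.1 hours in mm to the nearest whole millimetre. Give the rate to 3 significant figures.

R ≈ 44.5 mm/hr; total ≈ 182 mm

Incoming column moisture flux per unit ridge length: F = V × PW = 20.6 × 72.9 = 1501.74 mm·m/s.
Spread over the 79 km slope with efficiency ε = 0.65: R = ε·F/W = 0.65 × 1501.74 / 79000 m = 1.236e-02 mm/s.
R = 1.236e-02 × 3600 = 44.5 mm/hr.
Over 4.1 h: total = 44.5 × 4.1 = 182.45 ≈ 182 mm.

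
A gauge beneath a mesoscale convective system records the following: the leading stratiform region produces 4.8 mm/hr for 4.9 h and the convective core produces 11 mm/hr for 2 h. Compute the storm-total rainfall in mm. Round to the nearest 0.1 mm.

Total = Σ Rᵢ Δtᵢ = 4.8 × 4.9 + 11 × 2
      = 23.52 + 22 = 45.5 mm.

total ≈ 45.5 mm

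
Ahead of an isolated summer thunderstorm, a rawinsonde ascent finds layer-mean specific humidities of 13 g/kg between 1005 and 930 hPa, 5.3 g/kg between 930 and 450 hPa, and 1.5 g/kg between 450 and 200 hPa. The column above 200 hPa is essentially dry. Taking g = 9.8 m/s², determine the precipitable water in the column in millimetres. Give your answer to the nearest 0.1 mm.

Precipitable water is the column-integrated vapour mass per unit area: PW = (1/g) Σ q̄ Δp, with q in kg/kg and Δp in Pa (1 kg/m² of water = 1 mm).
Layer 1005–930 hPa: Δp = 75 hPa = 7500 Pa, q̄ = 0.013 kg/kg → 0.013 × 7500 / 9.8 = 9.95 mm
Layer 930–450 hPa: Δp = 480 hPa = 48000 Pa, q̄ = 0.0053 kg/kg → 0.0053 × 48000 / 9.8 = 25.96 mm
Layer 450–200 hPa: Δp = 250 hPa = 25000 Pa, q̄ = 0.0015 kg/kg → 0.0015 × 25000 / 9.8 = 3.83 mm
PW = 9.95 + 25.96 + 3.83 = 39.74 ≈ 39.7 mm.

PW ≈ 39.7 mm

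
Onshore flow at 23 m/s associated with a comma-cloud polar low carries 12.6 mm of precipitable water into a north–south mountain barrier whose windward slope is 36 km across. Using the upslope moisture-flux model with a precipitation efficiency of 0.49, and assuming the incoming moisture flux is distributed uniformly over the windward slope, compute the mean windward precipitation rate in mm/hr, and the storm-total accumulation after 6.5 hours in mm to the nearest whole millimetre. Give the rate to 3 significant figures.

Incoming column moisture flux per unit ridge length: F = V × PW = 23 × 12.6 = 289.8 mm·m/s.
Spread over the 36 km slope with efficiency ε = 0.49: R = ε·F/W = 0.49 × 289.8 / 36000 m = 3.944e-03 mm/s.
R = 3.944e-03 × 3600 = 14.2 mm/hr.
Over 6.5 h: total = 14.2 × 6.5 = 92.3 ≈ 92 mm.

R ≈ 14.2 mm/hr; total ≈ 92 mm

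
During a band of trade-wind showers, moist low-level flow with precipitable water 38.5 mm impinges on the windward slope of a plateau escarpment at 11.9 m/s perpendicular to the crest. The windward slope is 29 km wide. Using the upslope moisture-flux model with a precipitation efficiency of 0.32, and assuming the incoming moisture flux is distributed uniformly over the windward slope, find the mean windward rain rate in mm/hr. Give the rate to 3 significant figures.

Incoming column moisture flux per unit ridge length: F = V × PW = 11.9 × 38.5 = 458.15 mm·m/s.
Spread over the 29 km slope with efficiency ε = 0.32: R = ε·F/W = 0.32 × 458.15 / 29000 m = 5.055e-03 mm/s.
R = 5.055e-03 × 3600 = 18.2 mm/hr.

R ≈ 18.2 mm/hr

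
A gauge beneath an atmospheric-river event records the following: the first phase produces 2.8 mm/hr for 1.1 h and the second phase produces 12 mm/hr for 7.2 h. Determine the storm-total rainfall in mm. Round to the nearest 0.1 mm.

Total = Σ Rᵢ Δtᵢ = 2.8 × 1.1 + 12 × 7.2
      = 3.08 + 86.4 = 89.5 mm.

total ≈ 89.5 mm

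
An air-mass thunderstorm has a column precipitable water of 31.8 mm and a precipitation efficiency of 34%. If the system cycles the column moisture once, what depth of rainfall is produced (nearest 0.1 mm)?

Rainfall = ε × PW = 0.34 × 31.8 = 10.8 mm.

rainfall ≈ 10.8 mm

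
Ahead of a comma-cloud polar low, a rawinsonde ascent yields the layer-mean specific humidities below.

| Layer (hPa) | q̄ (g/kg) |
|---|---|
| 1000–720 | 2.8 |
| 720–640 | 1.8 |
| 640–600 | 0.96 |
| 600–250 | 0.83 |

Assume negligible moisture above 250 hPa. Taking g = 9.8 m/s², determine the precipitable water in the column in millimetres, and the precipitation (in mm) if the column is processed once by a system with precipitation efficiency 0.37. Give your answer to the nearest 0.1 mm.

PW ≈ 12.8 mm; precipitation ≈ 4.7 mm

Precipitable water is the column-integrated vapour mass per unit area: PW = (1/g) Σ q̄ Δp, with q in kg/kg and Δp in Pa (1 kg/m² of water = 1 mm).
Layer 1000–720 hPa: Δp = 280 hPa = 28000 Pa, q̄ = 0.0028 kg/kg → 0.0028 × 28000 / 9.8 = 8.00 mm
Layer 720–640 hPa: Δp = 80 hPa = 8000 Pa, q̄ = 0.0018 kg/kg → 0.0018 × 8000 / 9.8 = 1.47 mm
Layer 640–600 hPa: Δp = 40 hPa = 4000 Pa, q̄ = 0.00096 kg/kg → 0.00096 × 4000 / 9.8 = 0.39 mm
Layer 600–250 hPa: Δp = 350 hPa = 35000 Pa, q̄ = 0.00083 kg/kg → 0.00083 × 35000 / 9.8 = 2.96 mm
PW = 8.00 + 1.47 + 0.39 + 2.96 = 12.82 ≈ 12.8 mm.
Precipitation = ε × PW = 0.37 × 12.8 = 4.7 mm.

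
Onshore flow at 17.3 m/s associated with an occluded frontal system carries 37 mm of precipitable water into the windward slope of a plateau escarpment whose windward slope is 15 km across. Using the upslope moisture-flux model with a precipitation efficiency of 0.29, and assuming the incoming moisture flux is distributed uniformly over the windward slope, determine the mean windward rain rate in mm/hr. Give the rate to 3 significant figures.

R ≈ 44.6 mm/hr

Incoming column moisture flux per unit ridge length: F = V × PW = 17.3 × 37 = 640.1 mm·m/s.
Spread over the 15 km slope with efficiency ε = 0.29: R = ε·F/W = 0.29 × 640.1 / 15000 m = 1.238e-02 mm/s.
R = 1.238e-02 × 3600 = 44.6 mm/hr.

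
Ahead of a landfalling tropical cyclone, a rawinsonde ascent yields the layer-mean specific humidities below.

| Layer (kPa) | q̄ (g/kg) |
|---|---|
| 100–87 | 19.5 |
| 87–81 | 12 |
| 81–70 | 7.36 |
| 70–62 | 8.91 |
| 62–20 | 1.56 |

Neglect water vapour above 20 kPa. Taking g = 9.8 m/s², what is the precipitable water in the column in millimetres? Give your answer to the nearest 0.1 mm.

PW ≈ 55.4 mm

Precipitable water is the column-integrated vapour mass per unit area: PW = (1/g) Σ q̄ Δp, with q in kg/kg and Δp in Pa (1 kg/m² of water = 1 mm).
Layer 100–87 kPa: Δp = 130 hPa = 13000 Pa, q̄ = 0.0195 kg/kg → 0.0195 × 13000 / 9.8 = 25.87 mm
Layer 87–81 kPa: Δp = 60 hPa = 6000 Pa, q̄ = 0.012 kg/kg → 0.012 × 6000 / 9.8 = 7.35 mm
Layer 81–70 kPa: Δp = 110 hPa = 11000 Pa, q̄ = 0.00736 kg/kg → 0.00736 × 11000 / 9.8 = 8.26 mm
Layer 70–62 kPa: Δp = 80 hPa = 8000 Pa, q̄ = 0.00891 kg/kg → 0.00891 × 8000 / 9.8 = 7.27 mm
Layer 62–20 kPa: Δp = 420 hPa = 42000 Pa, q̄ = 0.00156 kg/kg → 0.00156 × 42000 / 9.8 = 6.69 mm
PW = 25.87 + 7.35 + 8.26 + 7.27 + 6.69 = 55.44 ≈ 55.4 mm.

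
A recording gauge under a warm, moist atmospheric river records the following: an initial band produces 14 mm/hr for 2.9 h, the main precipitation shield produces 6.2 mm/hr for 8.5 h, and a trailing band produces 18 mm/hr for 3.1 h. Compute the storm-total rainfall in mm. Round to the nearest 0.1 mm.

Total = Σ Rᵢ Δtᵢ = 14 × 2.9 + 6.2 × 8.5 + 18 × 3.1
      = 40.6 + 52.7 + 55.8 = 149.1 mm.

total ≈ 149.1 mm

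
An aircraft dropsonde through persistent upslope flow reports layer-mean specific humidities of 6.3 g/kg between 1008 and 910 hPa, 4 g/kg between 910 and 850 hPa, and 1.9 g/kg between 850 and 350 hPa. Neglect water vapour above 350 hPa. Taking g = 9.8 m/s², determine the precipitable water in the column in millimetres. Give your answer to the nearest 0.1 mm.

PW ≈ 18.4 mm

Precipitable water is the column-integrated vapour mass per unit area: PW = (1/g) Σ q̄ Δp, with q in kg/kg and Δp in Pa (1 kg/m² of water = 1 mm).
Layer 1008–910 hPa: Δp = 98 hPa = 9800 Pa, q̄ = 0.0063 kg/kg → 0.0063 × 9800 / 9.8 = 6.30 mm
Layer 910–850 hPa: Δp = 60 hPa = 6000 Pa, q̄ = 0.004 kg/kg → 0.004 × 6000 / 9.8 = 2.45 mm
Layer 850–350 hPa: Δp = 500 hPa = 50000 Pa, q̄ = 0.0019 kg/kg → 0.0019 × 50000 / 9.8 = 9.69 mm
PW = 6.30 + 2.45 + 9.69 = 18.44 ≈ 18.4 mm.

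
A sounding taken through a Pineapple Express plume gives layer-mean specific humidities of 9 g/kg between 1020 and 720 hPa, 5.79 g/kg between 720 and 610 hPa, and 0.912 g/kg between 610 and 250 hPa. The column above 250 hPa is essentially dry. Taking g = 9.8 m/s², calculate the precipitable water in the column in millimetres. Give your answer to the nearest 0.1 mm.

PW ≈ 37.4 mm

Precipitable water is the column-integrated vapour mass per unit area: PW = (1/g) Σ q̄ Δp, with q in kg/kg and Δp in Pa (1 kg/m² of water = 1 mm).
Layer 1020–720 hPa: Δp = 300 hPa = 30000 Pa, q̄ = 0.009 kg/kg → 0.009 × 30000 / 9.8 = 27.55 mm
Layer 720–610 hPa: Δp = 110 hPa = 11000 Pa, q̄ = 0.00579 kg/kg → 0.00579 × 11000 / 9.8 = 6.50 mm
Layer 610–250 hPa: Δp = 360 hPa = 36000 Pa, q̄ = 0.000912 kg/kg → 0.000912 × 36000 / 9.8 = 3.35 mm
PW = 27.55 + 6.50 + 3.35 = 37.40 ≈ 37.4 mm.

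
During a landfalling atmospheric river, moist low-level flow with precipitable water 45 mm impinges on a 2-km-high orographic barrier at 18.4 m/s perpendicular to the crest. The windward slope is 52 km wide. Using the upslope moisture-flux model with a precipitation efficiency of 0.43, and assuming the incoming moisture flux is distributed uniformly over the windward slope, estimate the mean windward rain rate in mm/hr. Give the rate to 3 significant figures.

Incoming column moisture flux per unit ridge length: F = V × PW = 18.4 × 45 = 828 mm·m/s.
Spread over the 52 km slope with efficiency ε = 0.43: R = ε·F/W = 0.43 × 828 / 52000 m = 6.847e-03 mm/s.
R = 6.847e-03 × 3600 = 24.6 mm/hr.

R ≈ 24.6 mm/hr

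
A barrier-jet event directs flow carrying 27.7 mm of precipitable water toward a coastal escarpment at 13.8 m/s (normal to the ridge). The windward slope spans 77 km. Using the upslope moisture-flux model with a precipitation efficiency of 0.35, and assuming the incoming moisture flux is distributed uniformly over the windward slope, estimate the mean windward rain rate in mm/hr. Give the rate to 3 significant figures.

Incoming column moisture flux per unit ridge length: F = V × PW = 13.8 × 27.7 = 382.26 mm·m/s.
Spread over the 77 km slope with efficiency ε = 0.35: R = ε·F/W = 0.35 × 382.26 / 77000 m = 1.738e-03 mm/s.
R = 1.738e-03 × 3600 = 6.26 mm/hr.

R ≈ 6.26 mm/hr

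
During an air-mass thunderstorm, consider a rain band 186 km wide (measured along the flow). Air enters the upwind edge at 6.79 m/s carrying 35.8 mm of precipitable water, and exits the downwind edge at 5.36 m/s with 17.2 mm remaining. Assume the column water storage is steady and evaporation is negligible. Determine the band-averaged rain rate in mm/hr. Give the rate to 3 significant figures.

R ≈ 2.92 mm/hr

Column moisture flux per unit crosswind length is F = V × PW.
Inflow: F_in = 6.79 × 35.8 = 243.082 mm·m/s
Outflow: F_out = 5.36 × 17.2 = 92.192 mm·m/s
Steady-state rate R = (F_in − F_out)/L = (243.082 − 92.192) / 186000 m = 8.112e-04 mm/s.
R = 8.112e-04 × 3600 = 2.92 mm/hr.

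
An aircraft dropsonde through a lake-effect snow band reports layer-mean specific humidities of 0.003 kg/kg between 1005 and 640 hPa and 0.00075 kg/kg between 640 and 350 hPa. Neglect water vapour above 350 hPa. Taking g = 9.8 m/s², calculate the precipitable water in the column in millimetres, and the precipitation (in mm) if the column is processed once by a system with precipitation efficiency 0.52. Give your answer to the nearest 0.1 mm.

Precipitable water is the column-integrated vapour mass per unit area: PW = (1/g) Σ q̄ Δp, with q in kg/kg and Δp in Pa (1 kg/m² of water = 1 mm).
Layer 1005–640 hPa: Δp = 365 hPa = 36500 Pa, q̄ = 0.003 kg/kg → 0.003 × 36500 / 9.8 = 11.17 mm
Layer 640–350 hPa: Δp = 290 hPa = 29000 Pa, q̄ = 0.00075 kg/kg → 0.00075 × 29000 / 9.8 = 2.22 mm
PW = 11.17 + 2.22 = 13.39 ≈ 13.4 mm.
Precipitation = ε × PW = 0.52 × 13.4 = 7.0 mm.

PW ≈ 13.4 mm; precipitation ≈ 7.0 mm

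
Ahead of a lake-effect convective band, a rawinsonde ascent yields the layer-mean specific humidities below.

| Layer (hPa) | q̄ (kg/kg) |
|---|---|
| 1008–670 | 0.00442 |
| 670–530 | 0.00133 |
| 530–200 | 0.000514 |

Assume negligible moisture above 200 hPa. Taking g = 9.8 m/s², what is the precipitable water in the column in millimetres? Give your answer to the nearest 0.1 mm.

Precipitable water is the column-integrated vapour mass per unit area: PW = (1/g) Σ q̄ Δp, with q in kg/kg and Δp in Pa (1 kg/m² of water = 1 mm).
Layer 1008–670 hPa: Δp = 338 hPa = 33800 Pa, q̄ = 0.00442 kg/kg → 0.00442 × 33800 / 9.8 = 15.24 mm
Layer 670–530 hPa: Δp = 140 hPa = 14000 Pa, q̄ = 0.00133 kg/kg → 0.00133 × 14000 / 9.8 = 1.90 mm
Layer 530–200 hPa: Δp = 330 hPa = 33000 Pa, q̄ = 0.000514 kg/kg → 0.000514 × 33000 / 9.8 = 1.73 mm
PW = 15.24 + 1.90 + 1.73 = 18.87 ≈ 18.9 mm.

PW ≈ 18.9 mm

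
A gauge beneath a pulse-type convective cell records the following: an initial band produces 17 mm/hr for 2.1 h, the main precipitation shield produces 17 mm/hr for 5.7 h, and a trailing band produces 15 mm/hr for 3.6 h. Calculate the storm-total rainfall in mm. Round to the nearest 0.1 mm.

Total = Σ Rᵢ Δtᵢ = 17 × 2.1 + 17 × 5.7 + 15 × 3.6
      = 35.7 + 96.9 + 54 = 186.6 mm.

total ≈ 186.6 mm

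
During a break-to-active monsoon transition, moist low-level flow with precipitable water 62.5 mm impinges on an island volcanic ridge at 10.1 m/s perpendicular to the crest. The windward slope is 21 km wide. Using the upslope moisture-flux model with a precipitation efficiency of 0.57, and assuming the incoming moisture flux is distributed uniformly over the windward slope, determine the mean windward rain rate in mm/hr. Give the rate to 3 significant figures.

R ≈ 61.7 mm/hr

Incoming column moisture flux per unit ridge length: F = V × PW = 10.1 × 62.5 = 631.25 mm·m/s.
Spread over the 21 km slope with efficiency ε = 0.57: R = ε·F/W = 0.57 × 631.25 / 21000 m = 1.713e-02 mm/s.
R = 1.713e-02 × 3600 = 61.7 mm/hr.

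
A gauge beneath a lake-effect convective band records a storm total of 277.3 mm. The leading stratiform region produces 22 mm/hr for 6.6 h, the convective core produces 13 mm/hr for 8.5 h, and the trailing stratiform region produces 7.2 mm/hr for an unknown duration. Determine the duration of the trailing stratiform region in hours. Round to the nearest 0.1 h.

Known phases: 22 × 6.6 + 13 × 8.5 = 145.2 + 110.5 = 255.7 mm.
Remaining depth = 277.3 − 255.7 = 21.6 mm.
Duration = 21.6 / 7.2 = 3.0 h.

duration ≈ 3.0 h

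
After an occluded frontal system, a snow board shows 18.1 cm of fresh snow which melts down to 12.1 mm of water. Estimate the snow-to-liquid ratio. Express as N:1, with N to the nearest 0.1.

Ratio = snow depth / SWE = 181 mm / 12.1 mm = 15.0, i.e. 15.0:1.

ratio ≈ 15.0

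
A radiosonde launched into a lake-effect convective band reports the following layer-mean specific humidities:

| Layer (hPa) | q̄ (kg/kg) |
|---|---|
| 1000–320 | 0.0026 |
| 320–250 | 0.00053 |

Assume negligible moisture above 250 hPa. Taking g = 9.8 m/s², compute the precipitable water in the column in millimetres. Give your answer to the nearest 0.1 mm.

Precipitable water is the column-integrated vapour mass per unit area: PW = (1/g) Σ q̄ Δp, with q in kg/kg and Δp in Pa (1 kg/m² of water = 1 mm).
Layer 1000–320 hPa: Δp = 680 hPa = 68000 Pa, q̄ = 0.0026 kg/kg → 0.0026 × 68000 / 9.8 = 18.04 mm
Layer 320–250 hPa: Δp = 70 hPa = 7000 Pa, q̄ = 0.00053 kg/kg → 0.00053 × 7000 / 9.8 = 0.38 mm
PW = 18.04 + 0.38 = 18.42 ≈ 18.4 mm.

PW ≈ 18.4 mm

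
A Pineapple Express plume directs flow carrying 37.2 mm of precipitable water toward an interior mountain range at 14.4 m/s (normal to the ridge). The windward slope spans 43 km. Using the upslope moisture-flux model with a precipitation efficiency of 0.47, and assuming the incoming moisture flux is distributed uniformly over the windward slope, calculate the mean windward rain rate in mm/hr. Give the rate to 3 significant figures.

Incoming column moisture flux per unit ridge length: F = V × PW = 14.4 × 37.2 = 535.68 mm·m/s.
Spread over the 43 km slope with efficiency ε = 0.47: R = ε·F/W = 0.47 × 535.68 / 43000 m = 5.855e-03 mm/s.
R = 5.855e-03 × 3600 = 21.1 mm/hr.

R ≈ 21.1 mm/hr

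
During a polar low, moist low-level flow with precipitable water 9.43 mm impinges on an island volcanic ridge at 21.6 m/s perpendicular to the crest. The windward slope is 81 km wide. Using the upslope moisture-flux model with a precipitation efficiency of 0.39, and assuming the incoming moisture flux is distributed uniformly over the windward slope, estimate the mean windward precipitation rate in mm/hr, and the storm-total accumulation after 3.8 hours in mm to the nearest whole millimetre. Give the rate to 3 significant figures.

R ≈ 3.53 mm/hr; total ≈ 13 mm

Incoming column moisture flux per unit ridge length: F = V × PW = 21.6 × 9.43 = 203.688 mm·m/s.
Spread over the 81 km slope with efficiency ε = 0.39: R = ε·F/W = 0.39 × 203.688 / 81000 m = 9.807e-04 mm/s.
R = 9.807e-04 × 3600 = 3.53 mm/hr.
Over 3.8 h: total = 3.53 × 3.8 = 13.414 ≈ 13 mm.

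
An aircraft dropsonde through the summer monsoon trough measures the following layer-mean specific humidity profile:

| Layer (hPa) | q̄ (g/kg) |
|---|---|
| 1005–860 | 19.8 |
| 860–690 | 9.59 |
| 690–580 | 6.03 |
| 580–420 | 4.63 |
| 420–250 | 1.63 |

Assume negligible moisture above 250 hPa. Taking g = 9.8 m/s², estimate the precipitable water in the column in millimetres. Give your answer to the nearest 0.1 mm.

Precipitable water is the column-integrated vapour mass per unit area: PW = (1/g) Σ q̄ Δp, with q in kg/kg and Δp in Pa (1 kg/m² of water = 1 mm).
Layer 1005–860 hPa: Δp = 145 hPa = 14500 Pa, q̄ = 0.0198 kg/kg → 0.0198 × 14500 / 9.8 = 29.30 mm
Layer 860–690 hPa: Δp = 170 hPa = 17000 Pa, q̄ = 0.00959 kg/kg → 0.00959 × 17000 / 9.8 = 16.64 mm
Layer 690–580 hPa: Δp = 110 hPa = 11000 Pa, q̄ = 0.00603 kg/kg → 0.00603 × 11000 / 9.8 = 6.77 mm
Layer 580–420 hPa: Δp = 160 hPa = 16000 Pa, q̄ = 0.00463 kg/kg → 0.00463 × 16000 / 9.8 = 7.56 mm
Layer 420–250 hPa: Δp = 170 hPa = 17000 Pa, q̄ = 0.00163 kg/kg → 0.00163 × 17000 / 9.8 = 2.83 mm
PW = 29.30 + 16.64 + 6.77 + 7.56 + 2.83 = 63.10 ≈ 63.1 mm.

PW ≈ 63.1 mm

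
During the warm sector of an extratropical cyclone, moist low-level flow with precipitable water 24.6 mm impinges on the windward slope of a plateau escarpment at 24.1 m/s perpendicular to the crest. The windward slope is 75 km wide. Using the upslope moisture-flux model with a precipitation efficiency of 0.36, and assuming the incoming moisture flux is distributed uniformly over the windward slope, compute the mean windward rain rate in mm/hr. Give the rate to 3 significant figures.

R ≈ 10.2 mm/hr

Incoming column moisture flux per unit ridge length: F = V × PW = 24.1 × 24.6 = 592.86 mm·m/s.
Spread over the 75 km slope with efficiency ε = 0.36: R = ε·F/W = 0.36 × 592.86 / 75000 m = 2.846e-03 mm/s.
R = 2.846e-03 × 3600 = 10.2 mm/hr.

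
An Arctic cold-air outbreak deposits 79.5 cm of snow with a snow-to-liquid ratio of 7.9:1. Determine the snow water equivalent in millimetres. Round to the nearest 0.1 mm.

SWE ≈ 100.6 mm

SWE = snow depth / ratio = 79.5 cm / 7.9 = 10.063 cm = 100.6 mm.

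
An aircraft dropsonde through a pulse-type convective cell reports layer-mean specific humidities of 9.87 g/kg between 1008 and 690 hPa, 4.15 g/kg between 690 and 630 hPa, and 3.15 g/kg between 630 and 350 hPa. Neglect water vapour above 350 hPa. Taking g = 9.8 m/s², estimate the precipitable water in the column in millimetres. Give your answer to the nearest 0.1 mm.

PW ≈ 43.6 mm

Precipitable water is the column-integrated vapour mass per unit area: PW = (1/g) Σ q̄ Δp, with q in kg/kg and Δp in Pa (1 kg/m² of water = 1 mm).
Layer 1008–690 hPa: Δp = 318 hPa = 31800 Pa, q̄ = 0.00987 kg/kg → 0.00987 × 31800 / 9.8 = 32.03 mm
Layer 690–630 hPa: Δp = 60 hPa = 6000 Pa, q̄ = 0.00415 kg/kg → 0.00415 × 6000 / 9.8 = 2.54 mm
Layer 630–350 hPa: Δp = 280 hPa = 28000 Pa, q̄ = 0.00315 kg/kg → 0.00315 × 28000 / 9.8 = 9.00 mm
PW = 32.03 + 2.54 + 9.00 = 43.57 ≈ 43.6 mm.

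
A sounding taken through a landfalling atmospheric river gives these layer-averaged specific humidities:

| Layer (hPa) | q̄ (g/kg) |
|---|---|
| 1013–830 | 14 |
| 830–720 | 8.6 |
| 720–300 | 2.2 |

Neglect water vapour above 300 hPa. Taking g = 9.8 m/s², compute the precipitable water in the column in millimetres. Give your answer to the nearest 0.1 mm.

PW ≈ 45.2 mm

Precipitable water is the column-integrated vapour mass per unit area: PW = (1/g) Σ q̄ Δp, with q in kg/kg and Δp in Pa (1 kg/m² of water = 1 mm).
Layer 1013–830 hPa: Δp = 183 hPa = 18300 Pa, q̄ = 0.014 kg/kg → 0.014 × 18300 / 9.8 = 26.14 mm
Layer 830–720 hPa: Δp = 110 hPa = 11000 Pa, q̄ = 0.0086 kg/kg → 0.0086 × 11000 / 9.8 = 9.65 mm
Layer 720–300 hPa: Δp = 420 hPa = 42000 Pa, q̄ = 0.0022 kg/kg → 0.0022 × 42000 / 9.8 = 9.43 mm
PW = 26.14 + 9.65 + 9.43 = 45.22 ≈ 45.2 mm.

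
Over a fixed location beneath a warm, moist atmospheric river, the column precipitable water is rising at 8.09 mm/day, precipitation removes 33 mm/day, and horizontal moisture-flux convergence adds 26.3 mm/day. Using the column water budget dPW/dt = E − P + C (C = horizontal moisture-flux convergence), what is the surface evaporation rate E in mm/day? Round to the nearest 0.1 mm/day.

E ≈ 14.8 mm/day

dPW/dt = +8.09 mm/day.
E = dPW/dt + P − C = (+8.09) + 33 − (26.3) = 14.8 mm/day.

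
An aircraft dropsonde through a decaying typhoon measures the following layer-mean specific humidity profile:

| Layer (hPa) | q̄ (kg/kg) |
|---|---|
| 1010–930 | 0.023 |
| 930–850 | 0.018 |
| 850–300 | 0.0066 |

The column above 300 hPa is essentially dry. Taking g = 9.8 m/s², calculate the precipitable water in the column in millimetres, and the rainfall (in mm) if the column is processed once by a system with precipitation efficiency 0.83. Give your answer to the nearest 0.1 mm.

PW ≈ 70.5 mm; rainfall ≈ 58.5 mm

Precipitable water is the column-integrated vapour mass per unit area: PW = (1/g) Σ q̄ Δp, with q in kg/kg and Δp in Pa (1 kg/m² of water = 1 mm).
Layer 1010–930 hPa: Δp = 80 hPa = 8000 Pa, q̄ = 0.023 kg/kg → 0.023 × 8000 / 9.8 = 18.78 mm
Layer 930–850 hPa: Δp = 80 hPa = 8000 Pa, q̄ = 0.018 kg/kg → 0.018 × 8000 / 9.8 = 14.69 mm
Layer 850–300 hPa: Δp = 550 hPa = 55000 Pa, q̄ = 0.0066 kg/kg → 0.0066 × 55000 / 9.8 = 37.04 mm
PW = 18.78 + 14.69 + 37.04 = 70.51 ≈ 70.5 mm.
Rainfall = ε × PW = 0.83 × 70.5 = 58.5 mm.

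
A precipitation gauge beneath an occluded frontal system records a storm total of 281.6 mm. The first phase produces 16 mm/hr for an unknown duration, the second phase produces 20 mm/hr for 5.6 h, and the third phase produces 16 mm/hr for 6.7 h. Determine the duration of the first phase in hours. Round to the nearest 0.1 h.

Known phases: 20 × 5.6 + 16 × 6.7 = 112 + 107.2 = 219.2 mm.
Remaining depth = 281.6 − 219.2 = 62.4 mm.
Duration = 62.4 / 16 = 3.9 h.

duration ≈ 3.9 h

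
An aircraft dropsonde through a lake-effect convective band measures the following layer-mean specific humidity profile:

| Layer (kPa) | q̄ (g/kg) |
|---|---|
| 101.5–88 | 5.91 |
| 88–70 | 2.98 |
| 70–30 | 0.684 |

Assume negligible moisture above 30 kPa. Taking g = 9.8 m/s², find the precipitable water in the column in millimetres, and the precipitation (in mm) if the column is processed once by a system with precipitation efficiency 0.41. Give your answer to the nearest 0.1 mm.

Precipitable water is the column-integrated vapour mass per unit area: PW = (1/g) Σ q̄ Δp, with q in kg/kg and Δp in Pa (1 kg/m² of water = 1 mm).
Layer 101.5–88 kPa: Δp = 135 hPa = 13500 Pa, q̄ = 0.00591 kg/kg → 0.00591 × 13500 / 9.8 = 8.14 mm
Layer 88–70 kPa: Δp = 180 hPa = 18000 Pa, q̄ = 0.00298 kg/kg → 0.00298 × 18000 / 9.8 = 5.47 mm
Layer 70–30 kPa: Δp = 400 hPa = 40000 Pa, q̄ = 0.000684 kg/kg → 0.000684 × 40000 / 9.8 = 2.79 mm
PW = 8.14 + 5.47 + 2.79 = 16.40 ≈ 16.4 mm.
Precipitation = ε × PW = 0.41 × 16.4 = 6.7 mm.

PW ≈ 16.4 mm; precipitation ≈ 6.7 mm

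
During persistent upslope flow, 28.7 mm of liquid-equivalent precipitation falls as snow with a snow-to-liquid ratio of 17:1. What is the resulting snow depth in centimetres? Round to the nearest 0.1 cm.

Snow depth = liquid × ratio = 28.7 mm × 17 = 487.9 mm = 48.8 cm.

snow depth ≈ 48.8 cm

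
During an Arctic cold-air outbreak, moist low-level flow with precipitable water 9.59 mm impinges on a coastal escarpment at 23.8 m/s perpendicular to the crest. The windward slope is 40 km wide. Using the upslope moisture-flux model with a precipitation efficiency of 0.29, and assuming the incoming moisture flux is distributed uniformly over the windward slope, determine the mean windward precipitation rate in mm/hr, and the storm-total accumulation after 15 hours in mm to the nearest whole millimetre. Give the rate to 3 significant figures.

Incoming column moisture flux per unit ridge length: F = V × PW = 23.8 × 9.59 = 228.242 mm·m/s.
Spread over the 40 km slope with efficiency ε = 0.29: R = ε·F/W = 0.29 × 228.242 / 40000 m = 1.655e-03 mm/s.
R = 1.655e-03 × 3600 = 5.96 mm/hr.
Over 15 h: total = 5.96 × 15 = 89.4 ≈ 89 mm.

R ≈ 5.96 mm/hr; total ≈ 89 mm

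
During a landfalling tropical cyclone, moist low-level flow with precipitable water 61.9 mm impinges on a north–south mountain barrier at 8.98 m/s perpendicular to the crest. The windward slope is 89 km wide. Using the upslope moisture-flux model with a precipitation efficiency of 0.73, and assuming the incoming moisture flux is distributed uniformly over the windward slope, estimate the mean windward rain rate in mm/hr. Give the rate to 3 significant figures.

R ≈ 16.4 mm/hr

Incoming column moisture flux per unit ridge length: F = V × PW = 8.98 × 61.9 = 555.862 mm·m/s.
Spread over the 89 km slope with efficiency ε = 0.73: R = ε·F/W = 0.73 × 555.862 / 89000 m = 4.559e-03 mm/s.
R = 4.559e-03 × 3600 = 16.4 mm/hr.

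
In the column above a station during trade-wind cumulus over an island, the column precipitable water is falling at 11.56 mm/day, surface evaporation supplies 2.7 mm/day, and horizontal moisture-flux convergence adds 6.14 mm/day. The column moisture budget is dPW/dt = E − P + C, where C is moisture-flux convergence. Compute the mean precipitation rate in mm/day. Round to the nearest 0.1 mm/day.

P ≈ 20.4 mm/day

dPW/dt = -11.56 mm/day.
P = E + C − dPW/dt = 2.7 + (6.14) − (-11.56) = 20.4 mm/day.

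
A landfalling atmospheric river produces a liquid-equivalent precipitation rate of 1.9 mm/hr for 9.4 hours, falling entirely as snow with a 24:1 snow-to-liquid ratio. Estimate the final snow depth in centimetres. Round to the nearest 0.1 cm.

snow depth ≈ 42.9 cm

Liquid-equivalent depth = 1.9 × 9.4 = 17.86 mm.
Snow depth = 17.86 mm × 24 = 428.64 mm = 42.9 cm.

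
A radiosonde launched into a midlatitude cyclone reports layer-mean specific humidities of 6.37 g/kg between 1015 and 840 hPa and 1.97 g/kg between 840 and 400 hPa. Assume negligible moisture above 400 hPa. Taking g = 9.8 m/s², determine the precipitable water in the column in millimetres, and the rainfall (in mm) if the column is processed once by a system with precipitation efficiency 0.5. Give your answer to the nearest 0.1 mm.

Precipitable water is the column-integrated vapour mass per unit area: PW = (1/g) Σ q̄ Δp, with q in kg/kg and Δp in Pa (1 kg/m² of water = 1 mm).
Layer 1015–840 hPa: Δp = 175 hPa = 17500 Pa, q̄ = 0.00637 kg/kg → 0.00637 × 17500 / 9.8 = 11.38 mm
Layer 840–400 hPa: Δp = 440 hPa = 44000 Pa, q̄ = 0.00197 kg/kg → 0.00197 × 44000 / 9.8 = 8.84 mm
PW = 11.38 + 8.84 = 20.22 ≈ 20.2 mm.
Rainfall = ε × PW = 0.5 × 20.2 = 10.1 mm.

PW ≈ 20.2 mm; rainfall ≈ 10.1 mm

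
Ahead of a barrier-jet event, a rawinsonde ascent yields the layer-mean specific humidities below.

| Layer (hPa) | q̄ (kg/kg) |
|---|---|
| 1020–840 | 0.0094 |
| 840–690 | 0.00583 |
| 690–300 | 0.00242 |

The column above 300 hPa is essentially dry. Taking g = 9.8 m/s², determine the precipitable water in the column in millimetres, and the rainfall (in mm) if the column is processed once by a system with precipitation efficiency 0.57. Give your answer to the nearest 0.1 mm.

Precipitable water is the column-integrated vapour mass per unit area: PW = (1/g) Σ q̄ Δp, with q in kg/kg and Δp in Pa (1 kg/m² of water = 1 mm).
Layer 1020–840 hPa: Δp = 180 hPa = 18000 Pa, q̄ = 0.0094 kg/kg → 0.0094 × 18000 / 9.8 = 17.27 mm
Layer 840–690 hPa: Δp = 150 hPa = 15000 Pa, q̄ = 0.00583 kg/kg → 0.00583 × 15000 / 9.8 = 8.92 mm
Layer 690–300 hPa: Δp = 390 hPa = 39000 Pa, q̄ = 0.00242 kg/kg → 0.00242 × 39000 / 9.8 = 9.63 mm
PW = 17.27 + 8.92 + 9.63 = 35.82 ≈ 35.8 mm.
Rainfall = ε × PW = 0.57 × 35.8 = 20.4 mm.

PW ≈ 35.8 mm; rainfall ≈ 20.4 mm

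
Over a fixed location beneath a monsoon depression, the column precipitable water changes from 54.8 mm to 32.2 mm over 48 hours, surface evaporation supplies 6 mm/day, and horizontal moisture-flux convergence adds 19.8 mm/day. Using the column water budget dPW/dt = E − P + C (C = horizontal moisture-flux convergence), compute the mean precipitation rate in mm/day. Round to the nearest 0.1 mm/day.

dPW/dt = (32.2 − 54.8) mm / (48/24 day) = -11.300 mm/day.
P = E + C − dPW/dt = 6 + (19.8) − (-11.300) = 37.1 mm/day.

P ≈ 37.1 mm/day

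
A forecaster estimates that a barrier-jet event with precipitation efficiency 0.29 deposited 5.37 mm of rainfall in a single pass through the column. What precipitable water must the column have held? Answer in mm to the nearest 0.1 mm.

PW = rainfall / ε = 5.37 / 0.29 = 18.5 mm.

PW ≈ 18.5 mm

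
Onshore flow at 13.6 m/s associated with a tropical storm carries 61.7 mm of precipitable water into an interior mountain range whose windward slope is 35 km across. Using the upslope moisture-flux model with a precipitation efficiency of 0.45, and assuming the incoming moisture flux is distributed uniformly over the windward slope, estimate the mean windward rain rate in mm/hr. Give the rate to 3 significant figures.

Incoming column moisture flux per unit ridge length: F = V × PW = 13.6 × 61.7 = 839.12 mm·m/s.
Spread over the 35 km slope with efficiency ε = 0.45: R = ε·F/W = 0.45 × 839.12 / 35000 m = 1.079e-02 mm/s.
R = 1.079e-02 × 3600 = 38.8 mm/hr.

R ≈ 38.8 mm/hr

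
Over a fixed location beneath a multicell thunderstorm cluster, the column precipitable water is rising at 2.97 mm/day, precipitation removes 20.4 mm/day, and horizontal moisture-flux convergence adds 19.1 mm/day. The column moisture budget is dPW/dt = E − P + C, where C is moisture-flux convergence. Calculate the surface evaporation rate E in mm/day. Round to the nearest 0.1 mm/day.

dPW/dt = +2.97 mm/day.
E = dPW/dt + P − C = (+2.97) + 20.4 − (19.1) = 4.3 mm/day.

E ≈ 4.3 mm/day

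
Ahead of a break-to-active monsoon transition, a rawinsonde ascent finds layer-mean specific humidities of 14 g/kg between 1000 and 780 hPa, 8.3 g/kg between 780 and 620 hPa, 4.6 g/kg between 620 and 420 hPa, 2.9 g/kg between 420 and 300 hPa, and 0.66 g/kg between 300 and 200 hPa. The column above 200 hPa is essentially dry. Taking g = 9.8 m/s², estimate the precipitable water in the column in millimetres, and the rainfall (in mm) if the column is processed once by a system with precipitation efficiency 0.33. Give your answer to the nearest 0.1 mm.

Precipitable water is the column-integrated vapour mass per unit area: PW = (1/g) Σ q̄ Δp, with q in kg/kg and Δp in Pa (1 kg/m² of water = 1 mm).
Layer 1000–780 hPa: Δp = 220 hPa = 22000 Pa, q̄ = 0.014 kg/kg → 0.014 × 22000 / 9.8 = 31.43 mm
Layer 780–620 hPa: Δp = 160 hPa = 16000 Pa, q̄ = 0.0083 kg/kg → 0.0083 × 16000 / 9.8 = 13.55 mm
Layer 620–420 hPa: Δp = 200 hPa = 20000 Pa, q̄ = 0.0046 kg/kg → 0.0046 × 20000 / 9.8 = 9.39 mm
Layer 420–300 hPa: Δp = 120 hPa = 12000 Pa, q̄ = 0.0029 kg/kg → 0.0029 × 12000 / 9.8 = 3.55 mm
Layer 300–200 hPa: Δp = 100 hPa = 10000 Pa, q̄ = 0.00066 kg/kg → 0.00066 × 10000 / 9.8 = 0.67 mm
PW = 31.43 + 13.55 + 9.39 + 3.55 + 0.67 = 58.59 ≈ 58.6 mm.
Rainfall = ε × PW = 0.33 × 58.6 = 19.3 mm.

PW ≈ 58.6 mm; rainfall ≈ 19.3 mm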